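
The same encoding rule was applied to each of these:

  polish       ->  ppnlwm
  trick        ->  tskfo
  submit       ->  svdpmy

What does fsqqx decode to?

In polish: p→p is +0, o→p is +1, l→n is +2, i→l is +3 — the shift increases by 1 each position. Each letter shifts forward by its position index (0, 1, 2, …) — the shift grows by one for each successive letter.
Decoding fsqqx: f−0=f, s−1=r, q−2=o, q−3=n, x−4=t.

front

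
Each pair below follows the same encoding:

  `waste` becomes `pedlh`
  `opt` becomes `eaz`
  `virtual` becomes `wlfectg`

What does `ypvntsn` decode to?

The output letters match the input read backwards, each shifted +11: waste reversed is etsaw. Read the word backwards and shift each letter +11.
Decoding ypvntsn: shift back: y−11=n, p−11=e, v−11=k, n−11=c, t−11=i, s−11=h, n−11=c → nekcihc; then reverse → chicken.

chicken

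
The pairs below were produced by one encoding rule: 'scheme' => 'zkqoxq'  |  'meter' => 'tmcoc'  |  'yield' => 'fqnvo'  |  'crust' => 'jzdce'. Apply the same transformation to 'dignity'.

kqpxtfl

In scheme: s→z is +7, c→k is +8, h→q is +9, e→o is +10 — the shift increases by 1 each position. Letter i (0-indexed) is shifted by i+7, so successive shifts are 7, 8, 9, ….
Applying it to dignity: d+7=k, i+8=q, g+9=p, n+10=x, i+11=t, t+12=f, y+13=l.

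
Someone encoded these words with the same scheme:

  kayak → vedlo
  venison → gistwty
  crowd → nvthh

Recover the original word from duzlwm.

Shifts by position in kayak: pos 0: k→v (+11), pos 1: a→e (+4), pos 2: y→d (+5), pos 3: a→l (+11), pos 4: k→o (+4) — repeating every 3. It's a Vigenère-style cipher with numeric key [11,4,5]: position i shifts by key[i mod 3].
Decoding duzlwm: d−11=s, u−4=q, z−5=u, l−11=a, w−4=s, m−5=h.

squash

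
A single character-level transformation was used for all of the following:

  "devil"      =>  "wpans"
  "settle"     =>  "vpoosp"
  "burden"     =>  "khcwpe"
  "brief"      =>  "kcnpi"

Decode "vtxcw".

d(3)→w(22) and e(4)→p(15) fit y≡19x+17 (mod 26); the inverse of 19 mod 26 is 11. Each letter's alphabet position (a=0..z=25) is mapped through 19·x+17 mod 26 — an affine cipher.
Undoing it on vtxcw: v(21)→11·(21−17)≡18=s; t(19)→11·(19−17)≡22=w; x(23)→11·(23−17)≡14=o; c(2)→11·(2−17)≡17=r; w(22)→11·(22−17)≡3=d (all mod 26).

sword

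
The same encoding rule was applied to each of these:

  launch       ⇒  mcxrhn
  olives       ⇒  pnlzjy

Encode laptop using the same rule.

In launch: l→m is +1, a→c is +2, u→x is +3, n→r is +4 — the shift increases by 1 each position. Each letter shifts forward by (position + 1), i.e. 1, 2, 3, … — the shift grows by one for each successive letter.
Applying it to laptop: l+1=m, a+2=c, p+3=s, t+4=x, o+5=t, p+6=v.

mcsxtv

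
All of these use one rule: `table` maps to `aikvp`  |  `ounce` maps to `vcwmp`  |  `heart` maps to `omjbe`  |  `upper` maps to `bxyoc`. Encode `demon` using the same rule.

The shift increases by 1 at each position, starting from +7: 7, 8, 9, ….
On demon: d+7=k, e+8=m, m+9=v, o+10=y, n+11=y.

kmvyy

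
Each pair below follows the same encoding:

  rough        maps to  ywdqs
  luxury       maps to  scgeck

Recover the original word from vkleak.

occupy

In rough: r→y is +7, o→w is +8, u→d is +9, g→q is +10 — the shift increases by 1 each position. Letter i (0-indexed) is shifted by i+7, so successive shifts are 7, 8, 9, ….
Undoing it on vkleak: v−7=o, k−8=c, l−9=c, e−10=u, a−11=p, k−12=y.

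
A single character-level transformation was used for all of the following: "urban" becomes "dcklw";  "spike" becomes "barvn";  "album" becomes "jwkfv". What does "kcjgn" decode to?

brave

Shifts by position in urban: pos 0: u→d (+9), pos 1: r→c (+11), pos 2: b→k (+9), pos 3: a→l (+11) — repeating every 2. It's a Vigenère-style cipher with numeric key [9,11]: position i shifts by key[i mod 2].
Decoding kcjgn: k−9=b, c−11=r, j−9=a, g−11=v, n−9=e.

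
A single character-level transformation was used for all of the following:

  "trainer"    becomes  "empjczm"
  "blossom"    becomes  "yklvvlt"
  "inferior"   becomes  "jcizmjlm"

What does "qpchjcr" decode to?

dancing

t(19)→e(4) and r(17)→m(12) fit y≡9x+15 (mod 26); the inverse of 9 mod 26 is 3. This is an affine cipher: with a=0,…,z=25, each position x becomes (9x+15) mod 26.
Decoding qpchjcr: q(16)→3·(16−15)≡3=d; p(15)→3·(15−15)≡0=a; c(2)→3·(2−15)≡13=n; h(7)→3·(7−15)≡2=c; j(9)→3·(9−15)≡8=i; c(2)→3·(2−15)≡13=n; r(17)→3·(17−15)≡6=g (all mod 26).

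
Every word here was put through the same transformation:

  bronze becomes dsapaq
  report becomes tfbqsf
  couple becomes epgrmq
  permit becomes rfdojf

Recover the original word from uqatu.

The shifts repeat in a cycle of length 3: positions 0,1,… shift by +2, +1, +12, then the pattern repeats.
Decoding uqatu: u−2=s, q−1=p, a−12=o, t−2=r, u−1=t.

sport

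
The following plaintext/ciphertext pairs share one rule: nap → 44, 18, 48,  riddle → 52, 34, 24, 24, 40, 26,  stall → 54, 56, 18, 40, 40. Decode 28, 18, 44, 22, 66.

fancy

Each letter becomes 2×(its alphabet position, a=1..z=26) + 16.
Decoding 28, 18, 44, 22, 66: 28→(28−16)÷2=6=f, 18→(18−16)÷2=1=a, 44→(44−16)÷2=14=n, 22→(22−16)÷2=3=c, 66→(66−16)÷2=25=y.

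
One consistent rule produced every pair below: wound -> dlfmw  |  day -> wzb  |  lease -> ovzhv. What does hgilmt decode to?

strong

Letters are reflected about the middle of the alphabet (position → 25−position): Atbash.
Undoing it on hgilmt: h↔s, g↔t, i↔r, l↔o, m↔n, t↔g.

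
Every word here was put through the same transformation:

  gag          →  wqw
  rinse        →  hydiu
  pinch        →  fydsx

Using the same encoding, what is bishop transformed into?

ryixef

Compare letters: g→w is +16, a→q is +16, g→w is +16 — a constant shift. Every letter moves 16 places later in the alphabet, wrapping around z→a.
For bishop: b+16=r, i+16=y, s+16=i, h+16=x, o+16=e, p+16=f.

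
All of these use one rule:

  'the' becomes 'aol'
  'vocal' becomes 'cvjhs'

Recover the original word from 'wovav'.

Compare letters: t→a is +7, h→o is +7, e→l is +7 — a constant shift. Every letter moves 7 places later in the alphabet, wrapping around z→a.
Undoing it on wovav: w−7=p, o−7=h, v−7=o, a−7=t, v−7=o.

photo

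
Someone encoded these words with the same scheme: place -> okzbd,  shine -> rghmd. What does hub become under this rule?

It's a constant shift of +25 (ROT25).
For hub: h+25=g, u+25=t, b+25=a.

gta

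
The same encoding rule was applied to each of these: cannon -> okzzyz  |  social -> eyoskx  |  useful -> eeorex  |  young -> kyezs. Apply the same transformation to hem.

The shift depends on letter class: consonant c→o is +12, but vowel a→k is +10. Two shifts are in play — +10 for a/e/i/o/u, +12 for every other letter.
On hem: h(cons)+12=t, e(vowel)+10=o, m(cons)+12=y.

toy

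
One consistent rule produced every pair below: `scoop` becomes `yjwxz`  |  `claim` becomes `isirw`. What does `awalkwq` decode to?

Letter i (0-indexed) is shifted by i+6, so successive shifts are 6, 7, 8, ….
Reversing it on awalkwq: a−6=u, w−7=p, a−8=s, l−9=c, k−10=a, w−11=l, q−12=e.

upscale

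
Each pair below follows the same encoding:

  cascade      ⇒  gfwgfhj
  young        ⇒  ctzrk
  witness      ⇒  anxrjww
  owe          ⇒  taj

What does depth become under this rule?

The shift depends on letter class: consonant c→g is +4, but vowel a→f is +5. Vowels shift forward by 5 and consonants shift forward by 4.
Applying it to depth: d(cons)+4=h, e(vowel)+5=j, p(cons)+4=t, t(cons)+4=x, h(cons)+4=l.

hjtxl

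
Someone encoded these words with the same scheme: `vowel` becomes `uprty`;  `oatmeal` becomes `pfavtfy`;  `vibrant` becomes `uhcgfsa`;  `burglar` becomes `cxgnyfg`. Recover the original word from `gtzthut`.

v(21)→u(20) and o(14)→p(15) fit y≡23x+5 (mod 26); the inverse of 23 mod 26 is 17. Treating letters as 0–25, the rule is x ↦ 23x + 5 (mod 26).
Undoing it on gtzthut: g(6)→17·(6−5)≡17=r; t(19)→17·(19−5)≡4=e; z(25)→17·(25−5)≡2=c; t(19)→17·(19−5)≡4=e; h(7)→17·(7−5)≡8=i; u(20)→17·(20−5)≡21=v; t(19)→17·(19−5)≡4=e (all mod 26).

receive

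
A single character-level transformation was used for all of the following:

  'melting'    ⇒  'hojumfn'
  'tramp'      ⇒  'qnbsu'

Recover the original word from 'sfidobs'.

rancher

The output letters match the input read backwards, each shifted +1: melting reversed is gnitlem. Two steps: reverse the string, then apply a Caesar shift of +1.
Undoing it on sfidobs: shift back: s−1=r, f−1=e, i−1=h, d−1=c, o−1=n, b−1=a, s−1=r → rehcnar; then reverse → rancher.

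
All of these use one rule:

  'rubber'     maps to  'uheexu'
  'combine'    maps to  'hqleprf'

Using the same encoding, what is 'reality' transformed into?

The output letters match the input read backwards, each shifted +3: rubber reversed is rebbur. Two steps: reverse the string, then apply a Caesar shift of +3.
On reality: reverse → ytilaer; then shift: y+3=b, t+3=w, i+3=l, l+3=o, a+3=d, e+3=h, r+3=u.

bwlodhu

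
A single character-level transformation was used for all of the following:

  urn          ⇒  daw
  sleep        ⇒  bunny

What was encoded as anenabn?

Compare letters: u→d is +9, r→a is +9, n→w is +9 — a constant shift. This is a Caesar cipher with shift 9.
Undoing it on anenabn: a−9=r, n−9=e, e−9=v, n−9=e, a−9=r, b−9=s, n−9=e.

reverse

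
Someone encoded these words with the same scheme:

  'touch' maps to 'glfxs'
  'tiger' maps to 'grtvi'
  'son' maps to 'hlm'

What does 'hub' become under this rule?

sfy

Each pair mirrors across the alphabet (t↔g, o↔l, u↔f): positions sum to 25. Each letter is replaced by its mirror in the alphabet: a↔z, b↔y, c↔x, and so on (the Atbash cipher).
On hub: h↔s, u↔f, b↔y.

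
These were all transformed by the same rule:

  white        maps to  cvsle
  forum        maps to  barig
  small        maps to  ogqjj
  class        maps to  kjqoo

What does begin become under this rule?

w(22)→c(2) and h(7)→v(21) fit y≡23x+16 (mod 26); the inverse of 23 mod 26 is 17. This is an affine cipher: with a=0,…,z=25, each position x becomes (23x+16) mod 26.
On begin: b(1)→23·1+16≡13=n; e(4)→23·4+16≡4=e; g(6)→23·6+16≡24=y; i(8)→23·8+16≡18=s; n(13)→23·13+16≡3=d (all mod 26).

neysd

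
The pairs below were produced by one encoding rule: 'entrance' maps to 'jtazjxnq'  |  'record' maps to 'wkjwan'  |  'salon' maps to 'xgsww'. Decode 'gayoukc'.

In entrance: e→j is +5, n→t is +6, t→a is +7, r→z is +8 — the shift increases by 1 each position. Each letter shifts forward by (position + 5), i.e. 5, 6, 7, … — the shift grows by one for each successive letter.
Undoing it on gayoukc: g−5=b, a−6=u, y−7=r, o−8=g, u−9=l, k−10=a, c−11=r.

burglar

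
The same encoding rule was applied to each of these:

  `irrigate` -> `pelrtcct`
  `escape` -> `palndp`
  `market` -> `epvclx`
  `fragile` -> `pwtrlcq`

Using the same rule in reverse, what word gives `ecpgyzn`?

Two steps: reverse the string, then apply a Caesar shift of +11.
Decoding ecpgyzn: shift back: e−11=t, c−11=r, p−11=e, g−11=v, y−11=n, z−11=o, n−11=c → trevnoc; then reverse → convert.

convert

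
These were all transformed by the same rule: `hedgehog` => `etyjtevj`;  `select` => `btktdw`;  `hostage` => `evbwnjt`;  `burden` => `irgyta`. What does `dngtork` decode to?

h(7)→e(4) and e(4)→t(19) fit y≡21x+13 (mod 26); the inverse of 21 mod 26 is 5. Treating letters as 0–25, the rule is x ↦ 21x + 13 (mod 26).
Reversing it on dngtork: d(3)→5·(3−13)≡2=c; n(13)→5·(13−13)≡0=a; g(6)→5·(6−13)≡17=r; t(19)→5·(19−13)≡4=e; o(14)→5·(14−13)≡5=f; r(17)→5·(17−13)≡20=u; k(10)→5·(10−13)≡11=l (all mod 26).

careful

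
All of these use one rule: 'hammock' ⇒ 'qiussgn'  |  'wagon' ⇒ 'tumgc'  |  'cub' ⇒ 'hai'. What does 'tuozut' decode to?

notion

The output letters match the input read backwards, each shifted +6: hammock reversed is kcommah. The word is reversed, then every letter is shifted forward by 6.
Undoing it on tuozut: shift back: t−6=n, u−6=o, o−6=i, z−6=t, u−6=o, t−6=n → noiton; then reverse → notion.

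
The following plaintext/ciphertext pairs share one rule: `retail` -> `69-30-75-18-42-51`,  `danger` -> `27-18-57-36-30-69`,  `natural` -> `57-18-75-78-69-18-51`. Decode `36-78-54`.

r(#18)→69 and e(#5)→30: differences scale by 3, so n = 3·pos + 15. With a=1..z=26, the number is 3·pos + 15.
Decoding 36-78-54: 36→(36−15)÷3=7=g, 78→(78−15)÷3=21=u, 54→(54−15)÷3=13=m.

gum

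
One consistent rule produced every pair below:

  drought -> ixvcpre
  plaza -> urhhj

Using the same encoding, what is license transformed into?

qojmwcp

In drought: d→i is +5, r→x is +6, o→v is +7, u→c is +8 — the shift increases by 1 each position. Letter i (0-indexed) is shifted by i+5, so successive shifts are 5, 6, 7, ….
Applying it to license: l+5=q, i+6=o, c+7=j, e+8=m, n+9=w, s+10=c, e+11=p.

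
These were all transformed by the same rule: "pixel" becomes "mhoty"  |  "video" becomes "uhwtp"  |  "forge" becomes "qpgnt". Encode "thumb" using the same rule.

p(15)→m(12) and i(8)→h(7) fit y≡23x+5 (mod 26); the inverse of 23 mod 26 is 17. Each letter's alphabet position (a=0..z=25) is mapped through 23·x+5 mod 26 — an affine cipher.
Applying it to thumb: t(19)→23·19+5≡0=a; h(7)→23·7+5≡10=k; u(20)→23·20+5≡23=x; m(12)→23·12+5≡21=v; b(1)→23·1+5≡2=c (all mod 26).

akxvc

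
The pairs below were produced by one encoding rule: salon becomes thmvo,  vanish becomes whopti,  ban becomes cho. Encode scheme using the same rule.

tdilnl

The shift depends on letter class: consonant s→t is +1, but vowel a→h is +7. The rule splits by letter class: vowels +7, consonants +1.
Applying it to scheme: s(cons)+1=t, c(cons)+1=d, h(cons)+1=i, e(vowel)+7=l, m(cons)+1=n, e(vowel)+7=l.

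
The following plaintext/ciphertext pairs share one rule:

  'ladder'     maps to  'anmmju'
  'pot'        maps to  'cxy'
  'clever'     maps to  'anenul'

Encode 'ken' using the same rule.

wnt

The output letters match the input read backwards, each shifted +9: ladder reversed is reddal. Read the word backwards and shift each letter +9.
Applying it to ken: reverse → nek; then shift: n+9=w, e+9=n, k+9=t.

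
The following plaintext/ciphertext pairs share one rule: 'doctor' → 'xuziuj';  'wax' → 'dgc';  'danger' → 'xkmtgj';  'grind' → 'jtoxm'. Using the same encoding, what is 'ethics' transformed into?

Read the word backwards and shift each letter +6.
For ethics: reverse → scihte; then shift: s+6=y, c+6=i, i+6=o, h+6=n, t+6=z, e+6=k.

yionzk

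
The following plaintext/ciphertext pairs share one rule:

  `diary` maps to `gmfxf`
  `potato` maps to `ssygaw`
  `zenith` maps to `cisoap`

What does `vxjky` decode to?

In diary: d→g is +3, i→m is +4, a→f is +5, r→x is +6 — the shift increases by 1 each position. Letter i (0-indexed) is shifted by i+3, so successive shifts are 3, 4, 5, ….
Decoding vxjky: v−3=s, x−4=t, j−5=e, k−6=e, y−7=r.

steer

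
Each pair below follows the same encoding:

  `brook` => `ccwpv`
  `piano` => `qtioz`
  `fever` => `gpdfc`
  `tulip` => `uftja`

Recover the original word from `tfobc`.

The shifts repeat in a cycle of length 3: positions 0,1,… shift by +1, +11, +8, then the pattern repeats.
Decoding tfobc: t−1=s, f−11=u, o−8=g, b−1=a, c−11=r.

sugar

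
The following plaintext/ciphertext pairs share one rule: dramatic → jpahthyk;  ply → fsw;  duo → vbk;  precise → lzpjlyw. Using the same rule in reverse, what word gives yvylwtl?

emperor

The output letters match the input read backwards, each shifted +7: dramatic reversed is citamard. Two steps: reverse the string, then apply a Caesar shift of +7.
Undoing it on yvylwtl: shift back: y−7=r, v−7=o, y−7=r, l−7=e, w−7=p, t−7=m, l−7=e → rorepme; then reverse → emperor.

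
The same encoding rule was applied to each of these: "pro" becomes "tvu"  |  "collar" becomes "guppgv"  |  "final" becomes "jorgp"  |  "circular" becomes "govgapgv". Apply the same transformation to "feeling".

The rule splits by letter class: vowels +6, consonants +4.
Applying it to feeling: f(cons)+4=j, e(vowel)+6=k, e(vowel)+6=k, l(cons)+4=p, i(vowel)+6=o, n(cons)+4=r, g(cons)+4=k.

jkkpork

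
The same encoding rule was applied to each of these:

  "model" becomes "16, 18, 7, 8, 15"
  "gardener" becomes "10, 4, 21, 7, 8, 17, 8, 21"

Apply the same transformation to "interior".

m is letter #13 and maps to 16: an offset of 3. Each letter is replaced by its alphabet position (a=1..z=26) + 3.
For interior: i=9→12, n=14→17, t=20→23, e=5→8, r=18→21, i=9→12, o=15→18, r=18→21.

12, 17, 23, 8, 21, 12, 18, 21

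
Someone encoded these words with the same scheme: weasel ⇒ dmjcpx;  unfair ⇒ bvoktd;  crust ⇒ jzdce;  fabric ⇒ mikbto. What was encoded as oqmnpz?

hidden

Letter i (0-indexed) is shifted by i+7, so successive shifts are 7, 8, 9, ….
Decoding oqmnpz: o−7=h, q−8=i, m−9=d, n−10=d, p−11=e, z−12=n.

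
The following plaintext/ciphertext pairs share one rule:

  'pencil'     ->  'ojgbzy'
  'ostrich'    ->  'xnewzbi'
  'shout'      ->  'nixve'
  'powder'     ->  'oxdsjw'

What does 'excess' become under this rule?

jubjnn

p(15)→o(14) and e(4)→j(9) fit y≡17x+19 (mod 26); the inverse of 17 mod 26 is 23. This is an affine cipher: with a=0,…,z=25, each position x becomes (17x+19) mod 26.
On excess: e(4)→17·4+19≡9=j; x(23)→17·23+19≡20=u; c(2)→17·2+19≡1=b; e(4)→17·4+19≡9=j; s(18)→17·18+19≡13=n; s(18)→17·18+19≡13=n (all mod 26).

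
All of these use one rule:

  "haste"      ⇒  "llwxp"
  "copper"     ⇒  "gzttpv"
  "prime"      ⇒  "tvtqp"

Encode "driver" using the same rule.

hvtzpv

Vowels shift forward by 11 and consonants shift forward by 4.
On driver: d(cons)+4=h, r(cons)+4=v, i(vowel)+11=t, v(cons)+4=z, e(vowel)+11=p, r(cons)+4=v.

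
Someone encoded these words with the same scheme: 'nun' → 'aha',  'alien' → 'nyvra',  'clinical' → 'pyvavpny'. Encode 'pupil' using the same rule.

Compare letters: n→a is +13, u→h is +13, n→a is +13 — a constant shift. It's a constant shift of +13 (ROT13).
On pupil: p+13=c, u+13=h, p+13=c, i+13=v, l+13=y.

chcvy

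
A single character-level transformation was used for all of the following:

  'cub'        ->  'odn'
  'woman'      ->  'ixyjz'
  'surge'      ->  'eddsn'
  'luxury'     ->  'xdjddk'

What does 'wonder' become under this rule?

ixzpnd

The shift depends on letter class: consonant c→o is +12, but vowel u→d is +9. Two shifts are in play — +9 for a/e/i/o/u, +12 for every other letter.
For wonder: w(cons)+12=i, o(vowel)+9=x, n(cons)+12=z, d(cons)+12=p, e(vowel)+9=n, r(cons)+12=d.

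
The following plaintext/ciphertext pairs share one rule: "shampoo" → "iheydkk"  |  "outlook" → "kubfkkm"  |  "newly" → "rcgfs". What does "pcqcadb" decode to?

s(18)→i(8) and h(7)→h(7) fit y≡19x+4 (mod 26); the inverse of 19 mod 26 is 11. This is an affine cipher: with a=0,…,z=25, each position x becomes (19x+4) mod 26.
Undoing it on pcqcadb: p(15)→11·(15−4)≡17=r; c(2)→11·(2−4)≡4=e; q(16)→11·(16−4)≡2=c; c(2)→11·(2−4)≡4=e; a(0)→11·(0−4)≡8=i; d(3)→11·(3−4)≡15=p; b(1)→11·(1−4)≡19=t (all mod 26).

receipt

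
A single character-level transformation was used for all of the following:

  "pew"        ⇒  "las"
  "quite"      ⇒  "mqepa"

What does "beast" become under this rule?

xawop

It's a constant shift of +22 (ROT22).
For beast: b+22=x, e+22=a, a+22=w, s+22=o, t+22=p.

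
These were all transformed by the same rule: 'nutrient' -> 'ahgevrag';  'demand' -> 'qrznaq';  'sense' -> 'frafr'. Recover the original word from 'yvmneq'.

lizard

Compare letters: n→a is +13, u→h is +13, t→g is +13 — a constant shift. Every letter moves 13 places later in the alphabet, wrapping around z→a.
Reversing it on yvmneq: y−13=l, v−13=i, m−13=z, n−13=a, e−13=r, q−13=d.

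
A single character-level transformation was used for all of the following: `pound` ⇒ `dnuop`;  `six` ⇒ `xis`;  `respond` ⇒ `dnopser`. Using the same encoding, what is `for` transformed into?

The output letters match the input read backwards: pound reversed is dnuop. It's just the letters in reverse order.
Applying it to for: reverse → rof.

rof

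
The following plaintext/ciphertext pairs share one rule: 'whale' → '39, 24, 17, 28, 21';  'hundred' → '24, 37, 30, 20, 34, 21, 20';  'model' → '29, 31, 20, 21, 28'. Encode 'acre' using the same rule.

w is letter #23 and maps to 39: an offset of 16. Each letter is replaced by its alphabet position (a=1..z=26) + 16.
For acre: a=1→17, c=3→19, r=18→34, e=5→21.

17, 19, 34, 21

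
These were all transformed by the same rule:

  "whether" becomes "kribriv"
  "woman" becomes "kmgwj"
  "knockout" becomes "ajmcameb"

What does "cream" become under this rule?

cviwg

w(22)→k(10) and h(7)→r(17) fit y≡3x+22 (mod 26); the inverse of 3 mod 26 is 9. Each letter's alphabet position (a=0..z=25) is mapped through 3·x+22 mod 26 — an affine cipher.
Applying it to cream: c(2)→3·2+22≡2=c; r(17)→3·17+22≡21=v; e(4)→3·4+22≡8=i; a(0)→3·0+22≡22=w; m(12)→3·12+22≡6=g (all mod 26).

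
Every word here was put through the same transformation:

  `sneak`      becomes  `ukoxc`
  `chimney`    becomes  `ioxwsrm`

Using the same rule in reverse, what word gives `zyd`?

The output letters match the input read backwards, each shifted +10: sneak reversed is kaens. Two steps: reverse the string, then apply a Caesar shift of +10.
Reversing it on zyd: shift back: z−10=p, y−10=o, d−10=t → pot; then reverse → top.

top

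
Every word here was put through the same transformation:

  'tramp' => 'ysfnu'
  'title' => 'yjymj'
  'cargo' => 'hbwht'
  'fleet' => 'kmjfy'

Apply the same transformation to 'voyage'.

Shifts by position in tramp: pos 0: t→y (+5), pos 1: r→s (+1), pos 2: a→f (+5), pos 3: m→n (+1) — repeating every 2. It's a Vigenère-style cipher with numeric key [5,1]: position i shifts by key[i mod 2].
Applying it to voyage: v+5=a, o+1=p, y+5=d, a+1=b, g+5=l, e+1=f.

apdblf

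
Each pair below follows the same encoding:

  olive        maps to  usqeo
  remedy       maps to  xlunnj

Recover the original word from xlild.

In olive: o→u is +6, l→s is +7, i→q is +8, v→e is +9 — the shift increases by 1 each position. Letter i (0-indexed) is shifted by i+6, so successive shifts are 6, 7, 8, ….
Decoding xlild: x−6=r, l−7=e, i−8=a, l−9=c, d−10=t.

react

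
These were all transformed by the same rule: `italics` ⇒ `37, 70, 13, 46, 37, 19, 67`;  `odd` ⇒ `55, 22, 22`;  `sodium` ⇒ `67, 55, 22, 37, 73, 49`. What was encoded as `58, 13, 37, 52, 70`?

i(#9)→37 and t(#20)→70: differences scale by 3, so n = 3·pos + 10. Each letter becomes 3×(its alphabet position, a=1..z=26) + 10.
Decoding 58, 13, 37, 52, 70: 58→(58−10)÷3=16=p, 13→(13−10)÷3=1=a, 37→(37−10)÷3=9=i, 52→(52−10)÷3=14=n, 70→(70−10)÷3=20=t.

paint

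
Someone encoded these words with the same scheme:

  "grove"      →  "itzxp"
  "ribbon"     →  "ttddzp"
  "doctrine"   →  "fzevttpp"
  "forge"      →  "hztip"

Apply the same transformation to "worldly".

The shift depends on letter class: consonant g→i is +2, but vowel o→z is +11. The rule splits by letter class: vowels +11, consonants +2.
For worldly: w(cons)+2=y, o(vowel)+11=z, r(cons)+2=t, l(cons)+2=n, d(cons)+2=f, l(cons)+2=n, y(cons)+2=a.

yztnfna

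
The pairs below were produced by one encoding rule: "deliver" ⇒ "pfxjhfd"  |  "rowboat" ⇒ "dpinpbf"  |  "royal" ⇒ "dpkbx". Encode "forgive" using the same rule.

rpdsjhf

The shift depends on letter class: consonant d→p is +12, but vowel e→f is +1. Vowels shift forward by 1 and consonants shift forward by 12.
Applying it to forgive: f(cons)+12=r, o(vowel)+1=p, r(cons)+12=d, g(cons)+12=s, i(vowel)+1=j, v(cons)+12=h, e(vowel)+1=f.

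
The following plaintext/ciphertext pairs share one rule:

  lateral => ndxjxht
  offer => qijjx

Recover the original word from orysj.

In lateral: l→n is +2, a→d is +3, t→x is +4, e→j is +5 — the shift increases by 1 each position. The shift increases by 1 at each position, starting from +2: 2, 3, 4, ….
Reversing it on orysj: o−2=m, r−3=o, y−4=u, s−5=n, j−6=d.

mound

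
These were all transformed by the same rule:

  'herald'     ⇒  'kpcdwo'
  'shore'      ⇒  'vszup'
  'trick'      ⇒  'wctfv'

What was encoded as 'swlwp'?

Shifts by position in herald: pos 0: h→k (+3), pos 1: e→p (+11), pos 2: r→c (+11), pos 3: a→d (+3), pos 4: l→w (+11), pos 5: d→o (+11) — repeating every 3. It's a Vigenère-style cipher with numeric key [3,11,11]: position i shifts by key[i mod 3].
Reversing it on swlwp: s−3=p, w−11=l, l−11=a, w−3=t, p−11=e.

plate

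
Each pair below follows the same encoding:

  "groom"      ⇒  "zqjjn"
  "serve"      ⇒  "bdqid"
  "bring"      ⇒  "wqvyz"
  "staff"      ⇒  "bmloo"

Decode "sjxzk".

Each letter's alphabet position (a=0..z=25) is mapped through 11·x+11 mod 26 — an affine cipher.
Undoing it on sjxzk: s(18)→19·(18−11)≡3=d; j(9)→19·(9−11)≡14=o; x(23)→19·(23−11)≡20=u; z(25)→19·(25−11)≡6=g; k(10)→19·(10−11)≡7=h (all mod 26).

dough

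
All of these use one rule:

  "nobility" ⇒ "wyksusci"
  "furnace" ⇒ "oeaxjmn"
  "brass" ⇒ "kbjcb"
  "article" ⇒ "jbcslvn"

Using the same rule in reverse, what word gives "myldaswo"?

doctrine

Shifts by position in nobility: pos 0: n→w (+9), pos 1: o→y (+10), pos 2: b→k (+9), pos 3: i→s (+10) — repeating every 2. The shifts repeat in a cycle of length 2: positions 0,1,… shift by +9, +10, then the pattern repeats.
Undoing it on myldaswo: m−9=d, y−10=o, l−9=c, d−10=t, a−9=r, s−10=i, w−9=n, o−10=e.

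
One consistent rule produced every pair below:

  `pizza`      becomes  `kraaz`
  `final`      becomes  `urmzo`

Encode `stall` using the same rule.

hgzoo

Each pair mirrors across the alphabet (p↔k, i↔r, z↔a): positions sum to 25. This is the alphabet-reversal cipher (Atbash): a becomes z, b becomes y, etc.
On stall: s↔h, t↔g, a↔z, l↔o, l↔o.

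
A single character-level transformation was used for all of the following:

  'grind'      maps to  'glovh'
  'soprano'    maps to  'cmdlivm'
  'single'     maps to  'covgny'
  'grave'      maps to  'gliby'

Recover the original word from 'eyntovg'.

melting

Each letter's alphabet position (a=0..z=25) is mapped through 17·x+8 mod 26 — an affine cipher.
Reversing it on eyntovg: e(4)→23·(4−8)≡12=m; y(24)→23·(24−8)≡4=e; n(13)→23·(13−8)≡11=l; t(19)→23·(19−8)≡19=t; o(14)→23·(14−8)≡8=i; v(21)→23·(21−8)≡13=n; g(6)→23·(6−8)≡6=g (all mod 26).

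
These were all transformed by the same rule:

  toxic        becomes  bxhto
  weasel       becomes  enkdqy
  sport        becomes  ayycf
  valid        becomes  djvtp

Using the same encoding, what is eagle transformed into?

mjqwq

In toxic: t→b is +8, o→x is +9, x→h is +10, i→t is +11 — the shift increases by 1 each position. The shift increases by 1 at each position, starting from +8: 8, 9, 10, ….
For eagle: e+8=m, a+9=j, g+10=q, l+11=w, e+12=q.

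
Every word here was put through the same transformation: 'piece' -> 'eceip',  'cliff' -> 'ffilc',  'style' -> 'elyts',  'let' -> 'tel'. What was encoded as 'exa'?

axe

It's just the letters in reverse order.
Undoing it on exa: then reverse → axe.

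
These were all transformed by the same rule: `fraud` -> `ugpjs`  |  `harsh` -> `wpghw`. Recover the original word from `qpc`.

Every letter moves 15 places later in the alphabet, wrapping around z→a.
Undoing it on qpc: q−15=b, p−15=a, c−15=n.

ban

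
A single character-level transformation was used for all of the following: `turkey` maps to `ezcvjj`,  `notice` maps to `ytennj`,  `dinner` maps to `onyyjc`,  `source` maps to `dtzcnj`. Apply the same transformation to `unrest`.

The shift depends on letter class: consonant t→e is +11, but vowel u→z is +5. Two shifts are in play — +5 for a/e/i/o/u, +11 for every other letter.
For unrest: u(vowel)+5=z, n(cons)+11=y, r(cons)+11=c, e(vowel)+5=j, s(cons)+11=d, t(cons)+11=e.

zycjde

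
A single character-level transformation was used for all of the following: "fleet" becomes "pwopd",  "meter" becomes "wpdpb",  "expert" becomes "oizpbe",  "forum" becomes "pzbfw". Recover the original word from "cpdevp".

settle

Shifts by position in fleet: pos 0: f→p (+10), pos 1: l→w (+11), pos 2: e→o (+10), pos 3: e→p (+11) — repeating every 2. A repeating key of period 2 is used — shifts +10, +11 over and over.
Reversing it on cpdevp: c−10=s, p−11=e, d−10=t, e−11=t, v−10=l, p−11=e.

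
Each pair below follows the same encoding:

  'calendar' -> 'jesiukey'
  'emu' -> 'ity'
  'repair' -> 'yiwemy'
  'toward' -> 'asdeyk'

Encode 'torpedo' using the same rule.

asywiks

The shift depends on letter class: consonant c→j is +7, but vowel a→e is +4. Vowels shift forward by 4 and consonants shift forward by 7.
Applying it to torpedo: t(cons)+7=a, o(vowel)+4=s, r(cons)+7=y, p(cons)+7=w, e(vowel)+4=i, d(cons)+7=k, o(vowel)+4=s.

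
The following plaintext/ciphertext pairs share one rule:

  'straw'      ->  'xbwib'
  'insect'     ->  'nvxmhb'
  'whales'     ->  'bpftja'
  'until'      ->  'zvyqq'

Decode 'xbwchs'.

struck

Shifts by position in straw: pos 0: s→x (+5), pos 1: t→b (+8), pos 2: r→w (+5), pos 3: a→i (+8) — repeating every 2. It's a Vigenère-style cipher with numeric key [5,8]: position i shifts by key[i mod 2].
Reversing it on xbwchs: x−5=s, b−8=t, w−5=r, c−8=u, h−5=c, s−8=k.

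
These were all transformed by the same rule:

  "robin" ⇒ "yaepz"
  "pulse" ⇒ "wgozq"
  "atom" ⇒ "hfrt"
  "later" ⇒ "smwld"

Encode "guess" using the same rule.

nghze

The shifts repeat in a cycle of length 3: positions 0,1,… shift by +7, +12, +3, then the pattern repeats.
On guess: g+7=n, u+12=g, e+3=h, s+7=z, s+12=e.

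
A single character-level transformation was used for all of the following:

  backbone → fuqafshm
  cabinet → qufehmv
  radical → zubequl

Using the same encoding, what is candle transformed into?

This is an affine cipher: with a=0,…,z=25, each position x becomes (11x+20) mod 26.
On candle: c(2)→11·2+20≡16=q; a(0)→11·0+20≡20=u; n(13)→11·13+20≡7=h; d(3)→11·3+20≡1=b; l(11)→11·11+20≡11=l; e(4)→11·4+20≡12=m (all mod 26).

quhblm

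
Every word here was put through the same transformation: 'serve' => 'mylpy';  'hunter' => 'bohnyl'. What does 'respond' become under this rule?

Compare letters: s→m is +20, e→y is +20, r→l is +20 — a constant shift. Each letter is shifted forward by 20 in the alphabet (a Caesar shift of +20).
For respond: r+20=l, e+20=y, s+20=m, p+20=j, o+20=i, n+20=h, d+20=x.

lymjihx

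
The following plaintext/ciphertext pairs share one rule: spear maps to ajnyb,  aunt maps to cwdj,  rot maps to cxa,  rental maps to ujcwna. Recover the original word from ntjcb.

stake

The output letters match the input read backwards, each shifted +9: spear reversed is raeps. Read the word backwards and shift each letter +9.
Reversing it on ntjcb: shift back: n−9=e, t−9=k, j−9=a, c−9=t, b−9=s → ekats; then reverse → stake.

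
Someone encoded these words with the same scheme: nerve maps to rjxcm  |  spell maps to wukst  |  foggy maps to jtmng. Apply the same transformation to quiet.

In nerve: n→r is +4, e→j is +5, r→x is +6, v→c is +7 — the shift increases by 1 each position. Each letter shifts forward by (position + 4), i.e. 4, 5, 6, … — the shift grows by one for each successive letter.
Applying it to quiet: q+4=u, u+5=z, i+6=o, e+7=l, t+8=b.

uzolb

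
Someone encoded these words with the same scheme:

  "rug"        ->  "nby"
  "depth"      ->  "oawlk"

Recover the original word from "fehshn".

The output letters match the input read backwards, each shifted +7: rug reversed is gur. Two steps: reverse the string, then apply a Caesar shift of +7.
Reversing it on fehshn: shift back: f−7=y, e−7=x, h−7=a, s−7=l, h−7=a, n−7=g → yxalag; then reverse → galaxy.

galaxy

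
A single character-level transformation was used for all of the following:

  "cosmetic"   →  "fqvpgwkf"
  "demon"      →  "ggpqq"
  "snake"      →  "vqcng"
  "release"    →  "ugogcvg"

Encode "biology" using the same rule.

ekqoqjb

The shift depends on letter class: consonant c→f is +3, but vowel o→q is +2. The rule splits by letter class: vowels +2, consonants +3.
Applying it to biology: b(cons)+3=e, i(vowel)+2=k, o(vowel)+2=q, l(cons)+3=o, o(vowel)+2=q, g(cons)+3=j, y(cons)+3=b.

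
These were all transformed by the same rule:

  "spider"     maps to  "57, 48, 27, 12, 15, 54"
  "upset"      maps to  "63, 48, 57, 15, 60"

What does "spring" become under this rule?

s(#19)→57 and p(#16)→48: differences scale by 3, so n = 3·pos + 0. With a=1..z=26, the number is 3·pos.
For spring: s=19→57, p=16→48, r=18→54, i=9→27, n=14→42, g=7→21.

57, 48, 54, 27, 42, 21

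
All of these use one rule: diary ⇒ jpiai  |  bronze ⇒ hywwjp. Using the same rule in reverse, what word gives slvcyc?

mentor

In diary: d→j is +6, i→p is +7, a→i is +8, r→a is +9 — the shift increases by 1 each position. Each letter shifts forward by (position + 6), i.e. 6, 7, 8, … — the shift grows by one for each successive letter.
Undoing it on slvcyc: s−6=m, l−7=e, v−8=n, c−9=t, y−10=o, c−11=r.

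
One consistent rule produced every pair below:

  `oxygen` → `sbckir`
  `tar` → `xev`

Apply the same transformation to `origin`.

svmkmr

Compare letters: o→s is +4, x→b is +4, y→c is +4 — a constant shift. Each letter is shifted forward by 4 in the alphabet (a Caesar shift of +4).
On origin: o+4=s, r+4=v, i+4=m, g+4=k, i+4=m, n+4=r.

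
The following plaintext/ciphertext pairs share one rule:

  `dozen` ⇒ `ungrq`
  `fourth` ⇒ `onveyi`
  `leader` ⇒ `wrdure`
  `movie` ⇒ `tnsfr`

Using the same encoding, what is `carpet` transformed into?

xdekry

Treating letters as 0–25, the rule is x ↦ 23x + 3 (mod 26).
Applying it to carpet: c(2)→23·2+3≡23=x; a(0)→23·0+3≡3=d; r(17)→23·17+3≡4=e; p(15)→23·15+3≡10=k; e(4)→23·4+3≡17=r; t(19)→23·19+3≡24=y (all mod 26).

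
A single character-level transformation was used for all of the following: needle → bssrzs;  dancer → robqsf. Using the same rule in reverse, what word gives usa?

Compare letters: n→b is +14, e→s is +14, e→s is +14 — a constant shift. It's a constant shift of +14 (ROT14).
Decoding usa: u−14=g, s−14=e, a−14=m.

gem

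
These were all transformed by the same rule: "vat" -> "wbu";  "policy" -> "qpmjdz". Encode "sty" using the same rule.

It's a constant shift of +1 (ROT1).
For sty: s+1=t, t+1=u, y+1=z.

tuz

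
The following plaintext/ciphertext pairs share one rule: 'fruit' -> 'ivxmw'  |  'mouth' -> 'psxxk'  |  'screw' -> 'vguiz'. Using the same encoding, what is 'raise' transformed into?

Shifts by position in fruit: pos 0: f→i (+3), pos 1: r→v (+4), pos 2: u→x (+3), pos 3: i→m (+4) — repeating every 2. A repeating key of period 2 is used — shifts +3, +4 over and over.
Applying it to raise: r+3=u, a+4=e, i+3=l, s+4=w, e+3=h.

uelwh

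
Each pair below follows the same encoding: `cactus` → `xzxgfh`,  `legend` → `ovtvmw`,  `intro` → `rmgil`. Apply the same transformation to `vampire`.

Each pair mirrors across the alphabet (c↔x, a↔z, c↔x): positions sum to 25. Each letter is replaced by its mirror in the alphabet: a↔z, b↔y, c↔x, and so on (the Atbash cipher).
For vampire: v↔e, a↔z, m↔n, p↔k, i↔r, r↔i, e↔v.

eznkriv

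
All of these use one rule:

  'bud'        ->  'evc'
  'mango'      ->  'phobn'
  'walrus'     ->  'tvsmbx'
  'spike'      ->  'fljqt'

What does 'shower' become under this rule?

sfxpit

The output letters match the input read backwards, each shifted +1: bud reversed is dub. Read the word backwards and shift each letter +1.
For shower: reverse → rewohs; then shift: r+1=s, e+1=f, w+1=x, o+1=p, h+1=i, s+1=t.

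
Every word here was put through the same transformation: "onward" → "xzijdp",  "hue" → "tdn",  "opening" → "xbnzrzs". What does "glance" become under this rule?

The shift depends on letter class: consonant n→z is +12, but vowel o→x is +9. The rule splits by letter class: vowels +9, consonants +12.
On glance: g(cons)+12=s, l(cons)+12=x, a(vowel)+9=j, n(cons)+12=z, c(cons)+12=o, e(vowel)+9=n.

sxjzon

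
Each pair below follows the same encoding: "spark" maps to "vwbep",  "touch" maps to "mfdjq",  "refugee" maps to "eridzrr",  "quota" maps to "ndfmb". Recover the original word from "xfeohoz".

Each letter's alphabet position (a=0..z=25) is mapped through 17·x+1 mod 26 — an affine cipher.
Reversing it on xfeohoz: x(23)→23·(23−1)≡12=m; f(5)→23·(5−1)≡14=o; e(4)→23·(4−1)≡17=r; o(14)→23·(14−1)≡13=n; h(7)→23·(7−1)≡8=i; o(14)→23·(14−1)≡13=n; z(25)→23·(25−1)≡6=g (all mod 26).

morning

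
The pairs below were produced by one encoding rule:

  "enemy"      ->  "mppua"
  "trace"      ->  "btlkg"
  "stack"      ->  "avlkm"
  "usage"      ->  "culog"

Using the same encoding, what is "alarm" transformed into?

Shifts by position in enemy: pos 0: e→m (+8), pos 1: n→p (+2), pos 2: e→p (+11), pos 3: m→u (+8), pos 4: y→a (+2) — repeating every 3. A repeating key of period 3 is used — shifts +8, +2, +11 over and over.
For alarm: a+8=i, l+2=n, a+11=l, r+8=z, m+2=o.

inlzo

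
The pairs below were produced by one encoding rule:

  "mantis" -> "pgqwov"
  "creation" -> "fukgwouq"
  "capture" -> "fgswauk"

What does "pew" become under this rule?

skz

The shift depends on letter class: consonant m→p is +3, but vowel a→g is +6. Two shifts are in play — +6 for a/e/i/o/u, +3 for every other letter.
Applying it to pew: p(cons)+3=s, e(vowel)+6=k, w(cons)+3=z.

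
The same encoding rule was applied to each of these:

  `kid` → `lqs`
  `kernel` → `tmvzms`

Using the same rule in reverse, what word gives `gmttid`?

The output letters match the input read backwards, each shifted +8: kid reversed is dik. Read the word backwards and shift each letter +8.
Reversing it on gmttid: shift back: g−8=y, m−8=e, t−8=l, t−8=l, i−8=a, d−8=v → yellav; then reverse → valley.

valley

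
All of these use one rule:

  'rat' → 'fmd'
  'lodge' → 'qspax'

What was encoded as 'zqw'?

The output letters match the input read backwards, each shifted +12: rat reversed is tar. Read the word backwards and shift each letter +12.
Reversing it on zqw: shift back: z−12=n, q−12=e, w−12=k → nek; then reverse → ken.

ken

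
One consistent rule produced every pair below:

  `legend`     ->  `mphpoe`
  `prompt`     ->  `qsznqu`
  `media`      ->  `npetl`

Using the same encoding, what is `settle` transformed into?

The rule splits by letter class: vowels +11, consonants +1.
Applying it to settle: s(cons)+1=t, e(vowel)+11=p, t(cons)+1=u, t(cons)+1=u, l(cons)+1=m, e(vowel)+11=p.

tpuump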